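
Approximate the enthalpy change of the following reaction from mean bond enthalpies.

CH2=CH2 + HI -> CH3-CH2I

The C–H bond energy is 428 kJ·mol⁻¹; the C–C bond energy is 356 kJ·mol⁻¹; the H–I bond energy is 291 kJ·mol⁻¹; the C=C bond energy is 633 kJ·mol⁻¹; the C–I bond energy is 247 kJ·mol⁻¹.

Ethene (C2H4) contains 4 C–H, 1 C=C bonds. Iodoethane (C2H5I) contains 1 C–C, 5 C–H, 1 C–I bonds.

Bonds broken (reactants):
  C–H: 4 × 428 = 1712
  C=C: 1 × 633 = 633
  H–I: 1 × 291 = 291
  Σ(broken) = 2636 kJ
Bonds formed (products):
  C–C: 1 × 356 = 356
  C–H: 5 × 428 = 2140
  C–I: 1 × 247 = 247
  Σ(formed) = 2743 kJ
ΔH = Σ(broken) − Σ(formed) = 2636 − 2743 = −107 kJ

ΔH ≈ −107 kJ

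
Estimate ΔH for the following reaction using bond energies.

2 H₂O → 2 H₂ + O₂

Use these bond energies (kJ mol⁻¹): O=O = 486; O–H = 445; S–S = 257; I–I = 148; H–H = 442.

ΔH ≈ +410 kJ

Bonds broken (reactants):
  O–H: 4 × 445 = 1780
  Σ(broken) = 1780 kJ
Bonds formed (products):
  H–H: 2 × 442 = 884
  O=O: 1 × 486 = 486
  Σ(formed) = 1370 kJ
ΔH = Σ(broken) − Σ(formed) = 1780 − 1370 = +410 kJ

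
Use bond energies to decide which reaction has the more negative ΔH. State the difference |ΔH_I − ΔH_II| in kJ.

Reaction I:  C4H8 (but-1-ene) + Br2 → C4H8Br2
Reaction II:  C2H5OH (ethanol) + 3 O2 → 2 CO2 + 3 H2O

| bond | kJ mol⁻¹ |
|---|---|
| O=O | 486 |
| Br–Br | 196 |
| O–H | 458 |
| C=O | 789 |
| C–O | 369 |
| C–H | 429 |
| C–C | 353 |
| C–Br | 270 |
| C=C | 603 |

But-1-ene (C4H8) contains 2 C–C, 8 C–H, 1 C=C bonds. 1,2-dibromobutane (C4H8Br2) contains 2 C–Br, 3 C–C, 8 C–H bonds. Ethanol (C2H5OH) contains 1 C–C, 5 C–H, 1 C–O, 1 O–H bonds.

Reaction I:
  Bonds broken (reactants):
    Br–Br: 1 × 196 = 196
    C–C: 2 × 353 = 706
    C–H: 8 × 429 = 3432
    C=C: 1 × 603 = 603
    Σ(broken) = 4937 kJ
  Bonds formed (products):
    C–Br: 2 × 270 = 540
    C–C: 3 × 353 = 1059
    C–H: 8 × 429 = 3432
    Σ(formed) = 5031 kJ
  ΔH_I = 4937 − 5031 = −94 kJ
Reaction II:
  Bonds broken (reactants):
    C–C: 1 × 353 = 353
    C–H: 5 × 429 = 2145
    C–O: 1 × 369 = 369
    O–H: 1 × 458 = 458
    O=O: 3 × 486 = 1458
    Σ(broken) = 4783 kJ
  Bonds formed (products):
    C=O: 4 × 789 = 3156
    O–H: 6 × 458 = 2748
    Σ(formed) = 5904 kJ
  ΔH_II = 4783 − 5904 = −1121 kJ
ΔH_I − ΔH_II = +1027 kJ, so reaction II has the more negative ΔH; |ΔH_I − ΔH_II| = 1027 kJ.

Reaction II, by 1027 kJ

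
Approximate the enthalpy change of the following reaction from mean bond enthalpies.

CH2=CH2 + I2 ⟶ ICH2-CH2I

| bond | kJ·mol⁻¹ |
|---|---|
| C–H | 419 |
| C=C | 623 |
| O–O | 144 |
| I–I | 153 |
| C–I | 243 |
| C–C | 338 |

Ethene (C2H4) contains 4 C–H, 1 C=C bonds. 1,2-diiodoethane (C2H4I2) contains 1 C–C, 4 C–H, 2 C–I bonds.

Bonds broken (reactants):
  C–H: 4 × 419 = 1676
  C=C: 1 × 623 = 623
  I–I: 1 × 153 = 153
  Σ(broken) = 2452 kJ
Bonds formed (products):
  C–C: 1 × 338 = 338
  C–H: 4 × 419 = 1676
  C–I: 2 × 243 = 486
  Σ(formed) = 2500 kJ
ΔH = Σ(broken) − Σ(formed) = 2452 − 2500 = −48 kJ

ΔH ≈ −48 kJ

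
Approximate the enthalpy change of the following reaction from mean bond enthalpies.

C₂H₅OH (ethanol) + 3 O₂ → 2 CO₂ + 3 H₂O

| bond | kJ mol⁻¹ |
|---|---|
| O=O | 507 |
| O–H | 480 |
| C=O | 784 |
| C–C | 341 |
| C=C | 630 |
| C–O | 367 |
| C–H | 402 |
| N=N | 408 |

ΔH ≈ −1297 kJ

Bonds broken (reactants):
  C–C: 1 × 341 = 341
  C–H: 5 × 402 = 2010
  C–O: 1 × 367 = 367
  O–H: 1 × 480 = 480
  O=O: 3 × 507 = 1521
  Σ(broken) = 4719 kJ
Bonds formed (products):
  C=O: 4 × 784 = 3136
  O–H: 6 × 480 = 2880
  Σ(formed) = 6016 kJ
ΔH = Σ(broken) − Σ(formed) = 4719 − 6016 = −1297 kJ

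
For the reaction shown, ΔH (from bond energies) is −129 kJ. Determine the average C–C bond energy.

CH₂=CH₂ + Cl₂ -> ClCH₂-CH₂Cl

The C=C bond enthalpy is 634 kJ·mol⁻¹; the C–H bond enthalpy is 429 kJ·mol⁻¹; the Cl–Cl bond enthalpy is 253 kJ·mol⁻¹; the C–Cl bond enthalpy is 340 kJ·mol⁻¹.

Let D be the C–C bond energy.
Σ(broken) = 4×429 + 1×634 + 1×253 = 2603
Σ(formed) = 1×D + 2×340 + 4×429 = 2396 + D
ΔH = Σ(broken) − Σ(formed) = (2603) − (2396 + D) = +207 − D
Setting this equal to −129 kJ gives D = 336 kJ/mol.

D(C–C) ≈ 336 kJ/mol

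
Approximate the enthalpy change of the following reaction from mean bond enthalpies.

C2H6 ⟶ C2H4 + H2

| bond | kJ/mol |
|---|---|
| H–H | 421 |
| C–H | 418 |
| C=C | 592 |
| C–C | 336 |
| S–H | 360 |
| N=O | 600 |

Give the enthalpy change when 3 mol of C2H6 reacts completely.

Bonds broken (reactants):
  C–C: 1 × 336 = 336
  C–H: 6 × 418 = 2508
  Σ(broken) = 2844 kJ
Bonds formed (products):
  C–H: 4 × 418 = 1672
  C=C: 1 × 592 = 592
  H–H: 1 × 421 = 421
  Σ(formed) = 2685 kJ
ΔH = Σ(broken) − Σ(formed) = 2844 − 2685 = +159 kJ
For 3× the reaction as written: 3 × (+159) = +477 kJ

ΔH = +477 kJ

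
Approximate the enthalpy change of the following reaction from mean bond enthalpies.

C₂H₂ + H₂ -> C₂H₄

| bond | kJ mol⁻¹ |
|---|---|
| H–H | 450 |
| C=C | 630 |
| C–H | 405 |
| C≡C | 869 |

Bonds broken (reactants):
  C≡C: 1 × 869 = 869
  C–H: 2 × 405 = 810
  H–H: 1 × 450 = 450
  Σ(broken) = 2129 kJ
Bonds formed (products):
  C–H: 4 × 405 = 1620
  C=C: 1 × 630 = 630
  Σ(formed) = 2250 kJ
ΔH = Σ(broken) − Σ(formed) = 2129 − 2250 = −121 kJ

ΔH ≈ −121 kJ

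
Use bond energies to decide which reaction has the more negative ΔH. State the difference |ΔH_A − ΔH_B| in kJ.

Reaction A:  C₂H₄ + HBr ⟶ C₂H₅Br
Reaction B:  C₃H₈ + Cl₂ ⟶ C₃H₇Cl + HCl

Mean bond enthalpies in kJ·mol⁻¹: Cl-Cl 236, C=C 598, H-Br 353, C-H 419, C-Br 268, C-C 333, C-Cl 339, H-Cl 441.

Reaction B, by 56 kJ

Reaction A:
  Bonds broken (reactants):
    C-H: 4 × 419 = 1676
    C=C: 1 × 598 = 598
    H-Br: 1 × 353 = 353
    Σ(broken) = 2627 kJ
  Bonds formed (products):
    C-Br: 1 × 268 = 268
    C-C: 1 × 333 = 333
    C-H: 5 × 419 = 2095
    Σ(formed) = 2696 kJ
  ΔH_A = 2627 − 2696 = −69 kJ
Reaction B:
  Bonds broken (reactants):
    C-C: 2 × 333 = 666
    C-H: 8 × 419 = 3352
    Cl-Cl: 1 × 236 = 236
    Σ(broken) = 4254 kJ
  Bonds formed (products):
    C-C: 2 × 333 = 666
    C-Cl: 1 × 339 = 339
    C-H: 7 × 419 = 2933
    H-Cl: 1 × 441 = 441
    Σ(formed) = 4379 kJ
  ΔH_B = 4254 − 4379 = −125 kJ
ΔH_A − ΔH_B = +56 kJ, so reaction B has the more negative ΔH; |ΔH_A − ΔH_B| = 56 kJ.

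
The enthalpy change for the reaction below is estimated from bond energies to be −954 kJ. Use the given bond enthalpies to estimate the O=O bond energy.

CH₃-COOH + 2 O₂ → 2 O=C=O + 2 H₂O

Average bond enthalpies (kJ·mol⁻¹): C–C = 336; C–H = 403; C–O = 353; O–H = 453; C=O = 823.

Let D be the O=O bond energy.
Σ(broken) = 1×336 + 3×403 + 1×353 + 1×823 + 1×453 + 2×D = 3174 + 2D
Σ(formed) = 4×823 + 4×453 = 5104
ΔH = Σ(broken) − Σ(formed) = (3174 + 2D) − (5104) = −1930 + 2D
Setting this equal to −954 kJ gives 2D = 976, so D = 488 kJ/mol.

D(O=O) ≈ 488 kJ/mol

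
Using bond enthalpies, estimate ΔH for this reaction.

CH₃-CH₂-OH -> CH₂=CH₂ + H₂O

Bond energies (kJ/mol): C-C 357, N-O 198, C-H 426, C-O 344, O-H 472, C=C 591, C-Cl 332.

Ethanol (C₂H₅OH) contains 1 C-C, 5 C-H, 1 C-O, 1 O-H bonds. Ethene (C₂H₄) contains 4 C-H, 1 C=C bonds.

Bonds broken (reactants):
  C-C: 1 × 357 = 357
  C-H: 5 × 426 = 2130
  C-O: 1 × 344 = 344
  O-H: 1 × 472 = 472
  Σ(broken) = 3303 kJ
Bonds formed (products):
  C-H: 4 × 426 = 1704
  C=C: 1 × 591 = 591
  O-H: 2 × 472 = 944
  Σ(formed) = 3239 kJ
ΔH = Σ(broken) − Σ(formed) = 3303 − 3239 = +64 kJ

ΔH ≈ +64 kJ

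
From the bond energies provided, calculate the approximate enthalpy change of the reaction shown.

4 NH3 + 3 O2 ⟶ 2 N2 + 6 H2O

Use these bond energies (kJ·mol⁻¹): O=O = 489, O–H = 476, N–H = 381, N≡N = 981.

Bonds broken (reactants):
  N–H: 12 × 381 = 4572
  O=O: 3 × 489 = 1467
  Σ(broken) = 6039 kJ
Bonds formed (products):
  N≡N: 2 × 981 = 1962
  O–H: 12 × 476 = 5712
  Σ(formed) = 7674 kJ
ΔH = Σ(broken) − Σ(formed) = 6039 − 7674 = −1635 kJ

ΔH ≈ −1635 kJ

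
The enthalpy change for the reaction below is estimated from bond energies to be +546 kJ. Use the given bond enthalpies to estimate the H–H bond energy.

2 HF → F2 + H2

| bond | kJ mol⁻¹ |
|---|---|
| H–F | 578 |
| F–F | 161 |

Let D be the H–H bond energy.
Σ(broken) = 2×578 = 1156
Σ(formed) = 1×161 + 1×D = 161 + D
ΔH = Σ(broken) − Σ(formed) = (1156) − (161 + D) = +995 − D
Setting this equal to +546 kJ gives D = 449 kJ/mol.

D(H–H) ≈ 449 kJ/mol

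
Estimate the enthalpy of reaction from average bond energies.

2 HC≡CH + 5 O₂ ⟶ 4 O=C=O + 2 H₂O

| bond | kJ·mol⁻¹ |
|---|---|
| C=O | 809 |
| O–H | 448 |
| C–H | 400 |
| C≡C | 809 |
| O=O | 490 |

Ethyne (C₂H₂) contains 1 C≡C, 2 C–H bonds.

ΔH ≈ −2596 kJ

Bonds broken (reactants):
  C≡C: 2 × 809 = 1618
  C–H: 4 × 400 = 1600
  O=O: 5 × 490 = 2450
  Σ(broken) = 5668 kJ
Bonds formed (products):
  C=O: 8 × 809 = 6472
  O–H: 4 × 448 = 1792
  Σ(formed) = 8264 kJ
ΔH = Σ(broken) − Σ(formed) = 5668 − 8264 = −2596 kJ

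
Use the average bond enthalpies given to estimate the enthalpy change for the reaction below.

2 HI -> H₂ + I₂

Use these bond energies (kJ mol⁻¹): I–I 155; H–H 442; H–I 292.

ΔH ≈ −13 kJ

Bonds broken (reactants):
  H–I: 2 × 292 = 584
  Σ(broken) = 584 kJ
Bonds formed (products):
  H–H: 1 × 442 = 442
  I–I: 1 × 155 = 155
  Σ(formed) = 597 kJ
ΔH = Σ(broken) − Σ(formed) = 584 − 597 = −13 kJ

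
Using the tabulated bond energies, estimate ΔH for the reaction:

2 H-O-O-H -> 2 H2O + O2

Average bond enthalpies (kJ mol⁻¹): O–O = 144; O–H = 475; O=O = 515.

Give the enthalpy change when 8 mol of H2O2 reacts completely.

ΔH = −908 kJ

Bonds broken (reactants):
  O–H: 4 × 475 = 1900
  O–O: 2 × 144 = 288
  Σ(broken) = 2188 kJ
Bonds formed (products):
  O–H: 4 × 475 = 1900
  O=O: 1 × 515 = 515
  Σ(formed) = 2415 kJ
ΔH = Σ(broken) − Σ(formed) = 2188 − 2415 = −227 kJ
For 4× the reaction as written: 4 × (−227) = −908 kJ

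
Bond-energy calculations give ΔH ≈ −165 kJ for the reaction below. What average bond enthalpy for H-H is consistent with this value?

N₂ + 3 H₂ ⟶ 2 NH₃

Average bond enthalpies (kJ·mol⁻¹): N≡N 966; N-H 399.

D(H-H) ≈ 421 kJ/mol

Let D be the H-H bond energy.
Σ(broken) = 3×D + 1×966 = 966 + 3D
Σ(formed) = 6×399 = 2394
ΔH = Σ(broken) − Σ(formed) = (966 + 3D) − (2394) = −1428 + 3D
Setting this equal to −165 kJ gives 3D = 1263, so D = 421 kJ/mol.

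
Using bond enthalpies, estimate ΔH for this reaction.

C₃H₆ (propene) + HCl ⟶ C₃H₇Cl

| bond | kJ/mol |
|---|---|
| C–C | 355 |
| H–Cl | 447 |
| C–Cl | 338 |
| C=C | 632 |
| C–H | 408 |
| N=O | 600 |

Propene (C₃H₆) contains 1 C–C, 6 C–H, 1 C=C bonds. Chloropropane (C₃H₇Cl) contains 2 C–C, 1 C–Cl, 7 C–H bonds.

ΔH ≈ −22 kJ

Bonds broken (reactants):
  C–C: 1 × 355 = 355
  C–H: 6 × 408 = 2448
  C=C: 1 × 632 = 632
  H–Cl: 1 × 447 = 447
  Σ(broken) = 3882 kJ
Bonds formed (products):
  C–C: 2 × 355 = 710
  C–Cl: 1 × 338 = 338
  C–H: 7 × 408 = 2856
  Σ(formed) = 3904 kJ
ΔH = Σ(broken) − Σ(formed) = 3882 − 3904 = −22 kJ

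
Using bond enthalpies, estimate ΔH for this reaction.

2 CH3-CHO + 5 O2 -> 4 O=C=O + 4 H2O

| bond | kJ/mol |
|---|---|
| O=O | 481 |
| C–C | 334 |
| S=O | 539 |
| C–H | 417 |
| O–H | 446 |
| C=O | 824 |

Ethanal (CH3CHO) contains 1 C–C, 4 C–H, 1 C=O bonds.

Bonds broken (reactants):
  C–C: 2 × 334 = 668
  C–H: 8 × 417 = 3336
  C=O: 2 × 824 = 1648
  O=O: 5 × 481 = 2405
  Σ(broken) = 8057 kJ
Bonds formed (products):
  C=O: 8 × 824 = 6592
  O–H: 8 × 446 = 3568
  Σ(formed) = 10160 kJ
ΔH = Σ(broken) − Σ(formed) = 8057 − 10160 = −2103 kJ

ΔH ≈ −2103 kJ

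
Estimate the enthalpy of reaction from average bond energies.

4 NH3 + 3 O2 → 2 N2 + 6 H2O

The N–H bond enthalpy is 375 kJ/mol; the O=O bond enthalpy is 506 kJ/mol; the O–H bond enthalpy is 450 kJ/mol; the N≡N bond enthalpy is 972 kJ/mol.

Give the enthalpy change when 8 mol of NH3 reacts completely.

ΔH = −2652 kJ

Bonds broken (reactants):
  N–H: 12 × 375 = 4500
  O=O: 3 × 506 = 1518
  Σ(broken) = 6018 kJ
Bonds formed (products):
  N≡N: 2 × 972 = 1944
  O–H: 12 × 450 = 5400
  Σ(formed) = 7344 kJ
ΔH = Σ(broken) − Σ(formed) = 6018 − 7344 = −1326 kJ
For 2× the reaction as written: 2 × (−1326) = −2652 kJ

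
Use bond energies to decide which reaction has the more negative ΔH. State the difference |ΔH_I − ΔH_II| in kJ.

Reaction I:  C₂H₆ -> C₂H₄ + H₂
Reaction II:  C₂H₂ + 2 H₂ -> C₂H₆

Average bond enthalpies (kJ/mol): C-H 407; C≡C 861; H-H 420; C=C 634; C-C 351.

Reaction II, by 389 kJ

Reaction I:
  Bonds broken (reactants):
    C-C: 1 × 351 = 351
    C-H: 6 × 407 = 2442
    Σ(broken) = 2793 kJ
  Bonds formed (products):
    C-H: 4 × 407 = 1628
    C=C: 1 × 634 = 634
    H-H: 1 × 420 = 420
    Σ(formed) = 2682 kJ
  ΔH_I = 2793 − 2682 = +111 kJ
Reaction II:
  Bonds broken (reactants):
    C≡C: 1 × 861 = 861
    C-H: 2 × 407 = 814
    H-H: 2 × 420 = 840
    Σ(broken) = 2515 kJ
  Bonds formed (products):
    C-C: 1 × 351 = 351
    C-H: 6 × 407 = 2442
    Σ(formed) = 2793 kJ
  ΔH_II = 2515 − 2793 = −278 kJ
ΔH_I − ΔH_II = +389 kJ, so reaction II has the more negative ΔH; |ΔH_I − ΔH_II| = 389 kJ.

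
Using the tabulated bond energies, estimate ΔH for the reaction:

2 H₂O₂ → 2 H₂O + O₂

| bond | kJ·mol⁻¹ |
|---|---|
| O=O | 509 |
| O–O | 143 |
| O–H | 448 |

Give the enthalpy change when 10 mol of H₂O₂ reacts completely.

Bonds broken (reactants):
  O–H: 4 × 448 = 1792
  O–O: 2 × 143 = 286
  Σ(broken) = 2078 kJ
Bonds formed (products):
  O–H: 4 × 448 = 1792
  O=O: 1 × 509 = 509
  Σ(formed) = 2301 kJ
ΔH = Σ(broken) − Σ(formed) = 2078 − 2301 = −223 kJ
For 5× the reaction as written: 5 × (−223) = −1115 kJ

ΔH = −1115 kJ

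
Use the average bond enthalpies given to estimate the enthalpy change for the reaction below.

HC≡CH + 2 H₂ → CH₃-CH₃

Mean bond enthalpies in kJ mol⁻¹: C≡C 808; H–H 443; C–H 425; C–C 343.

ΔH ≈ −349 kJ

Bonds broken (reactants):
  C≡C: 1 × 808 = 808
  C–H: 2 × 425 = 850
  H–H: 2 × 443 = 886
  Σ(broken) = 2544 kJ
Bonds formed (products):
  C–C: 1 × 343 = 343
  C–H: 6 × 425 = 2550
  Σ(formed) = 2893 kJ
ΔH = Σ(broken) − Σ(formed) = 2544 − 2893 = −349 kJ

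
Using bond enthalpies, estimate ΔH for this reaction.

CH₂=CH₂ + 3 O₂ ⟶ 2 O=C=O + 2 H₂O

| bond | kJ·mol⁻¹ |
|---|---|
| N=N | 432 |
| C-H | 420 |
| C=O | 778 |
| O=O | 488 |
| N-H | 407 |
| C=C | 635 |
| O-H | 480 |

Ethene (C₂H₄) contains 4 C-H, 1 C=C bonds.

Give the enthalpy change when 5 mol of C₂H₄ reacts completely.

ΔH = −6265 kJ

Bonds broken (reactants):
  C-H: 4 × 420 = 1680
  C=C: 1 × 635 = 635
  O=O: 3 × 488 = 1464
  Σ(broken) = 3779 kJ
Bonds formed (products):
  C=O: 4 × 778 = 3112
  O-H: 4 × 480 = 1920
  Σ(formed) = 5032 kJ
ΔH = Σ(broken) − Σ(formed) = 3779 − 5032 = −1253 kJ
For 5× the reaction as written: 5 × (−1253) = −6265 kJ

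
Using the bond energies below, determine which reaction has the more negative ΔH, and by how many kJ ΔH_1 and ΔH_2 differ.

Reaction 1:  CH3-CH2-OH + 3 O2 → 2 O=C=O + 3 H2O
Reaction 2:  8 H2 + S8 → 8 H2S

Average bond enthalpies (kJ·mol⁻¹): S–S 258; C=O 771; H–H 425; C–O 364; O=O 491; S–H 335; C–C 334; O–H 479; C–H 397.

Reaction 1:
  Bonds broken (reactants):
    C–C: 1 × 334 = 334
    C–H: 5 × 397 = 1985
    C–O: 1 × 364 = 364
    O–H: 1 × 479 = 479
    O=O: 3 × 491 = 1473
    Σ(broken) = 4635 kJ
  Bonds formed (products):
    C=O: 4 × 771 = 3084
    O–H: 6 × 479 = 2874
    Σ(formed) = 5958 kJ
  ΔH_1 = 4635 − 5958 = −1323 kJ
Reaction 2:
  Bonds broken (reactants):
    H–H: 8 × 425 = 3400
    S–S: 8 × 258 = 2064
    Σ(broken) = 5464 kJ
  Bonds formed (products):
    S–H: 16 × 335 = 5360
    Σ(formed) = 5360 kJ
  ΔH_2 = 5464 − 5360 = +104 kJ
ΔH_1 − ΔH_2 = −1427 kJ, so reaction 1 has the more negative ΔH; |ΔH_1 − ΔH_2| = 1427 kJ.

Reaction 1, by 1427 kJ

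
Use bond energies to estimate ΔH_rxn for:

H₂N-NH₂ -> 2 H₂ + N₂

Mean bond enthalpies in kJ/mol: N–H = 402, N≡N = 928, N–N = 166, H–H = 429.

ΔH ≈ −12 kJ

Bonds broken (reactants):
  N–H: 4 × 402 = 1608
  N–N: 1 × 166 = 166
  Σ(broken) = 1774 kJ
Bonds formed (products):
  H–H: 2 × 429 = 858
  N≡N: 1 × 928 = 928
  Σ(formed) = 1786 kJ
ΔH = Σ(broken) − Σ(formed) = 1774 − 1786 = −12 kJ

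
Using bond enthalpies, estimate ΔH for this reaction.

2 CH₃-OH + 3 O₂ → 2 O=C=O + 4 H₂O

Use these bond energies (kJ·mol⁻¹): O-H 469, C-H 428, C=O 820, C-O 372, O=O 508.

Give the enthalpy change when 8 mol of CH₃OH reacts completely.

ΔH = −5032 kJ

Bonds broken (reactants):
  C-H: 6 × 428 = 2568
  C-O: 2 × 372 = 744
  O-H: 2 × 469 = 938
  O=O: 3 × 508 = 1524
  Σ(broken) = 5774 kJ
Bonds formed (products):
  C=O: 4 × 820 = 3280
  O-H: 8 × 469 = 3752
  Σ(formed) = 7032 kJ
ΔH = Σ(broken) − Σ(formed) = 5774 − 7032 = −1258 kJ
For 4× the reaction as written: 4 × (−1258) = −5032 kJ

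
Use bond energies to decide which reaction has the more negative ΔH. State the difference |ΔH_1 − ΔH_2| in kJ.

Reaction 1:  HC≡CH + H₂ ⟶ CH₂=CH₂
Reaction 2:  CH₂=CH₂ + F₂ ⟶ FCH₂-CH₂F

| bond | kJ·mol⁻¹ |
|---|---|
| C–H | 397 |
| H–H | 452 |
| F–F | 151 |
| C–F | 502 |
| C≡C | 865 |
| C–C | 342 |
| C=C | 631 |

Reaction 2, by 456 kJ

Reaction 1:
  Bonds broken (reactants):
    C≡C: 1 × 865 = 865
    C–H: 2 × 397 = 794
    H–H: 1 × 452 = 452
    Σ(broken) = 2111 kJ
  Bonds formed (products):
    C–H: 4 × 397 = 1588
    C=C: 1 × 631 = 631
    Σ(formed) = 2219 kJ
  ΔH_1 = 2111 − 2219 = −108 kJ
Reaction 2:
  Bonds broken (reactants):
    C–H: 4 × 397 = 1588
    C=C: 1 × 631 = 631
    F–F: 1 × 151 = 151
    Σ(broken) = 2370 kJ
  Bonds formed (products):
    C–C: 1 × 342 = 342
    C–F: 2 × 502 = 1004
    C–H: 4 × 397 = 1588
    Σ(formed) = 2934 kJ
  ΔH_2 = 2370 − 2934 = −564 kJ
ΔH_1 − ΔH_2 = +456 kJ, so reaction 2 has the more negative ΔH; |ΔH_1 − ΔH_2| = 456 kJ.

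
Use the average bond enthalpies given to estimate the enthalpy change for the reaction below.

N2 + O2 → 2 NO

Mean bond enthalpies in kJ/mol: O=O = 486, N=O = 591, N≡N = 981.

Bonds broken (reactants):
  N≡N: 1 × 981 = 981
  O=O: 1 × 486 = 486
  Σ(broken) = 1467 kJ
Bonds formed (products):
  N=O: 2 × 591 = 1182
  Σ(formed) = 1182 kJ
ΔH = Σ(broken) − Σ(formed) = 1467 − 1182 = +285 kJ

ΔH ≈ +285 kJ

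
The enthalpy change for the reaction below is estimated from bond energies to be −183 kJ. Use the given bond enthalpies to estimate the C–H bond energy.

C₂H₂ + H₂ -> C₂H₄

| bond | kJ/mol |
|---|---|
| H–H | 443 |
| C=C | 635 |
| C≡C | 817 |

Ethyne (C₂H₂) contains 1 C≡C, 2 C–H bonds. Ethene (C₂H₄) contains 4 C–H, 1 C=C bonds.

D(C–H) ≈ 404 kJ/mol

Let D be the C–H bond energy.
Σ(broken) = 1×817 + 2×D + 1×443 = 1260 + 2D
Σ(formed) = 4×D + 1×635 = 635 + 4D
ΔH = Σ(broken) − Σ(formed) = (1260 + 2D) − (635 + 4D) = +625 − 2D
Setting this equal to −183 kJ gives 2D = 808, so D = 404 kJ/mol.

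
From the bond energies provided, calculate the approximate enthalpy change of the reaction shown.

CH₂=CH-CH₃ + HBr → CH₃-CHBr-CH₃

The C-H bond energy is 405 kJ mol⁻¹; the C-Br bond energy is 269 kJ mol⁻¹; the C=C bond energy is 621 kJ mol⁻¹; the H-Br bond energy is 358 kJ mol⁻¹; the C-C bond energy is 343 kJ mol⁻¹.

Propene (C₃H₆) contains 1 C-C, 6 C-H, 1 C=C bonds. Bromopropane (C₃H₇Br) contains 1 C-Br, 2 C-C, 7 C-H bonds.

ΔH ≈ −38 kJ

Bonds broken (reactants):
  C-C: 1 × 343 = 343
  C-H: 6 × 405 = 2430
  C=C: 1 × 621 = 621
  H-Br: 1 × 358 = 358
  Σ(broken) = 3752 kJ
Bonds formed (products):
  C-Br: 1 × 269 = 269
  C-C: 2 × 343 = 686
  C-H: 7 × 405 = 2835
  Σ(formed) = 3790 kJ
ΔH = Σ(broken) − Σ(formed) = 3752 − 3790 = −38 kJ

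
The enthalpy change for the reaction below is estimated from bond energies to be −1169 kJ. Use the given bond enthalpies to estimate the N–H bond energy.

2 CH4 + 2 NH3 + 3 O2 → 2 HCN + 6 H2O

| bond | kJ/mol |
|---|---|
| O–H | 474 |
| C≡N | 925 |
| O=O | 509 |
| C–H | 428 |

Let D be the N–H bond energy.
Σ(broken) = 8×428 + 6×D + 3×509 = 4951 + 6D
Σ(formed) = 2×925 + 2×428 + 12×474 = 8394
ΔH = Σ(broken) − Σ(formed) = (4951 + 6D) − (8394) = −3443 + 6D
Setting this equal to −1169 kJ gives 6D = 2274, so D = 379 kJ/mol.

D(N–H) ≈ 379 kJ/mol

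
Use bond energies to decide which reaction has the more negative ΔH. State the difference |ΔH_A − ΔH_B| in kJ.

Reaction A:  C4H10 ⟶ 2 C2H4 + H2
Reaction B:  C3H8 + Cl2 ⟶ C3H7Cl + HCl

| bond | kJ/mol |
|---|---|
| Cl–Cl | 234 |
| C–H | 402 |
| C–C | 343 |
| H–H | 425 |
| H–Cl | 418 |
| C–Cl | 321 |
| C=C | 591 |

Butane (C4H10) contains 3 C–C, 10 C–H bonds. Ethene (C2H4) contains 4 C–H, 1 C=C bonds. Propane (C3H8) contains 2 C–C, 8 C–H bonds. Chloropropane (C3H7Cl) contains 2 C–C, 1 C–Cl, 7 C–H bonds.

Reaction B, by 329 kJ

Reaction A:
  Bonds broken (reactants):
    C–C: 3 × 343 = 1029
    C–H: 10 × 402 = 4020
    Σ(broken) = 5049 kJ
  Bonds formed (products):
    C–H: 8 × 402 = 3216
    C=C: 2 × 591 = 1182
    H–H: 1 × 425 = 425
    Σ(formed) = 4823 kJ
  ΔH_A = 5049 − 4823 = +226 kJ
Reaction B:
  Bonds broken (reactants):
    C–C: 2 × 343 = 686
    C–H: 8 × 402 = 3216
    Cl–Cl: 1 × 234 = 234
    Σ(broken) = 4136 kJ
  Bonds formed (products):
    C–C: 2 × 343 = 686
    C–Cl: 1 × 321 = 321
    C–H: 7 × 402 = 2814
    H–Cl: 1 × 418 = 418
    Σ(formed) = 4239 kJ
  ΔH_B = 4136 − 4239 = −103 kJ
ΔH_A − ΔH_B = +329 kJ, so reaction B has the more negative ΔH; |ΔH_A − ΔH_B| = 329 kJ.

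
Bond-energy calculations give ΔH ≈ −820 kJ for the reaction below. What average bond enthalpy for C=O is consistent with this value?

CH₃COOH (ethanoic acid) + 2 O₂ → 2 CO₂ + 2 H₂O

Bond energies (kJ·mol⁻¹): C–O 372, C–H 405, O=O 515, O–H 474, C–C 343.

Let D be the C=O bond energy.
Σ(broken) = 1×343 + 3×405 + 1×372 + 1×D + 1×474 + 2×515 = 3434 + D
Σ(formed) = 4×D + 4×474 = 1896 + 4D
ΔH = Σ(broken) − Σ(formed) = (3434 + D) − (1896 + 4D) = +1538 − 3D
Setting this equal to −820 kJ gives 3D = 2358, so D = 786 kJ/mol.

D(C=O) ≈ 786 kJ/mol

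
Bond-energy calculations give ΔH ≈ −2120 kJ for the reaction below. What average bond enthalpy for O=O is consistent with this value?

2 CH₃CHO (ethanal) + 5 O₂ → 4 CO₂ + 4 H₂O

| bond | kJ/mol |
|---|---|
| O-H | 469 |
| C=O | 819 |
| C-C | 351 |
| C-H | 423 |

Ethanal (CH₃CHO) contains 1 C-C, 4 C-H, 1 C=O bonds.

D(O=O) ≈ 492 kJ/mol

Let D be the O=O bond energy.
Σ(broken) = 2×351 + 8×423 + 2×819 + 5×D = 5724 + 5D
Σ(formed) = 8×819 + 8×469 = 10304
ΔH = Σ(broken) − Σ(formed) = (5724 + 5D) − (10304) = −4580 + 5D
Setting this equal to −2120 kJ gives 5D = 2460, so D = 492 kJ/mol.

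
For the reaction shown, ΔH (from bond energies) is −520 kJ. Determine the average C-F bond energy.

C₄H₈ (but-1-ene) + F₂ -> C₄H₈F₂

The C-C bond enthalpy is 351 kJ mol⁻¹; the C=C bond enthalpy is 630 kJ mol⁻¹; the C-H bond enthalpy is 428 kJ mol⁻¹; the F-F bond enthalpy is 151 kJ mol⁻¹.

Let D be the C-F bond energy.
Σ(broken) = 2×351 + 8×428 + 1×630 + 1×151 = 4907
Σ(formed) = 3×351 + 2×D + 8×428 = 4477 + 2D
ΔH = Σ(broken) − Σ(formed) = (4907) − (4477 + 2D) = +430 − 2D
Setting this equal to −520 kJ gives 2D = 950, so D = 475 kJ/mol.

D(C-F) ≈ 475 kJ/mol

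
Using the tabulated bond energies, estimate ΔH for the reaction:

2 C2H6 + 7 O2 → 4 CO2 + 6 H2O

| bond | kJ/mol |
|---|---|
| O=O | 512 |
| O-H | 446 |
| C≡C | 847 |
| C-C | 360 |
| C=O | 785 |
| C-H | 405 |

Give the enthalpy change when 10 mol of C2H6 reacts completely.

Bonds broken (reactants):
  C-C: 2 × 360 = 720
  C-H: 12 × 405 = 4860
  O=O: 7 × 512 = 3584
  Σ(broken) = 9164 kJ
Bonds formed (products):
  C=O: 8 × 785 = 6280
  O-H: 12 × 446 = 5352
  Σ(formed) = 11632 kJ
ΔH = Σ(broken) − Σ(formed) = 9164 − 11632 = −2468 kJ
For 5× the reaction as written: 5 × (−2468) = −12340 kJ

ΔH = −12340 kJ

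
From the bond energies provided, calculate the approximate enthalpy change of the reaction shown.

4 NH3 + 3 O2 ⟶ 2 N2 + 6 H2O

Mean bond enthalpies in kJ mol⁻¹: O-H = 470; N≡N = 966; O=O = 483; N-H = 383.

ΔH ≈ −1527 kJ

Bonds broken (reactants):
  N-H: 12 × 383 = 4596
  O=O: 3 × 483 = 1449
  Σ(broken) = 6045 kJ
Bonds formed (products):
  N≡N: 2 × 966 = 1932
  O-H: 12 × 470 = 5640
  Σ(formed) = 7572 kJ
ΔH = Σ(broken) − Σ(formed) = 6045 − 7572 = −1527 kJ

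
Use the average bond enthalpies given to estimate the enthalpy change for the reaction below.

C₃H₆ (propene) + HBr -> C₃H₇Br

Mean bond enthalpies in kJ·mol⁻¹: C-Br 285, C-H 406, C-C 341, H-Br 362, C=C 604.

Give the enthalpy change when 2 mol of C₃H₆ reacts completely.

ΔH = −132 kJ

Bonds broken (reactants):
  C-C: 1 × 341 = 341
  C-H: 6 × 406 = 2436
  C=C: 1 × 604 = 604
  H-Br: 1 × 362 = 362
  Σ(broken) = 3743 kJ
Bonds formed (products):
  C-Br: 1 × 285 = 285
  C-C: 2 × 341 = 682
  C-H: 7 × 406 = 2842
  Σ(formed) = 3809 kJ
ΔH = Σ(broken) − Σ(formed) = 3743 − 3809 = −66 kJ
For 2× the reaction as written: 2 × (−66) = −132 kJ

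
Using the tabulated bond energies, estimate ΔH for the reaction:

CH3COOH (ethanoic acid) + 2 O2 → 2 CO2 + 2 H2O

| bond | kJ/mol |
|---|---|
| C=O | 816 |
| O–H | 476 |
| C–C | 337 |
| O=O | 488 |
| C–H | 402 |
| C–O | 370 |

ΔH ≈ −987 kJ

Bonds broken (reactants):
  C–C: 1 × 337 = 337
  C–H: 3 × 402 = 1206
  C–O: 1 × 370 = 370
  C=O: 1 × 816 = 816
  O–H: 1 × 476 = 476
  O=O: 2 × 488 = 976
  Σ(broken) = 4181 kJ
Bonds formed (products):
  C=O: 4 × 816 = 3264
  O–H: 4 × 476 = 1904
  Σ(formed) = 5168 kJ
ΔH = Σ(broken) − Σ(formed) = 4181 − 5168 = −987 kJ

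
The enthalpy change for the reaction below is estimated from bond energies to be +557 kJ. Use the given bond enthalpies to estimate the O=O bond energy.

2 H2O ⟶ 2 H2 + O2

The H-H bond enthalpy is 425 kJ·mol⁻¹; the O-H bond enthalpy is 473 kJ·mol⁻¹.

D(O=O) ≈ 485 kJ/mol

Let D be the O=O bond energy.
Σ(broken) = 4×473 = 1892
Σ(formed) = 2×425 + 1×D = 850 + D
ΔH = Σ(broken) − Σ(formed) = (1892) − (850 + D) = +1042 − D
Setting this equal to +557 kJ gives D = 485 kJ/mol.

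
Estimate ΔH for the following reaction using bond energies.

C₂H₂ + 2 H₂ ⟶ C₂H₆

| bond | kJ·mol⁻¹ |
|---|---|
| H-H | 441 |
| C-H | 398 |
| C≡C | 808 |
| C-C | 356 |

ΔH ≈ −258 kJ

Bonds broken (reactants):
  C≡C: 1 × 808 = 808
  C-H: 2 × 398 = 796
  H-H: 2 × 441 = 882
  Σ(broken) = 2486 kJ
Bonds formed (products):
  C-C: 1 × 356 = 356
  C-H: 6 × 398 = 2388
  Σ(formed) = 2744 kJ
ΔH = Σ(broken) − Σ(formed) = 2486 − 2744 = −258 kJ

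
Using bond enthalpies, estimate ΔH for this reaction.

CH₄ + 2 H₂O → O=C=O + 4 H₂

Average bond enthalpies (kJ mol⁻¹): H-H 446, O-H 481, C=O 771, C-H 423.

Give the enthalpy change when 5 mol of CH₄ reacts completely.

Bonds broken (reactants):
  C-H: 4 × 423 = 1692
  O-H: 4 × 481 = 1924
  Σ(broken) = 3616 kJ
Bonds formed (products):
  C=O: 2 × 771 = 1542
  H-H: 4 × 446 = 1784
  Σ(formed) = 3326 kJ
ΔH = Σ(broken) − Σ(formed) = 3616 − 3326 = +290 kJ
For 5× the reaction as written: 5 × (+290) = +1450 kJ

ΔH = +1450 kJ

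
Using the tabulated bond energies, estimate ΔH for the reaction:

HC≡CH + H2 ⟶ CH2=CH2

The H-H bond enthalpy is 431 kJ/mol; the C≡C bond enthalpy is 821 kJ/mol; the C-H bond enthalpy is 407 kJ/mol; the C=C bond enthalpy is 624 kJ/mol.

ΔH ≈ −186 kJ

Bonds broken (reactants):
  C≡C: 1 × 821 = 821
  C-H: 2 × 407 = 814
  H-H: 1 × 431 = 431
  Σ(broken) = 2066 kJ
Bonds formed (products):
  C-H: 4 × 407 = 1628
  C=C: 1 × 624 = 624
  Σ(formed) = 2252 kJ
ΔH = Σ(broken) − Σ(formed) = 2066 − 2252 = −186 kJ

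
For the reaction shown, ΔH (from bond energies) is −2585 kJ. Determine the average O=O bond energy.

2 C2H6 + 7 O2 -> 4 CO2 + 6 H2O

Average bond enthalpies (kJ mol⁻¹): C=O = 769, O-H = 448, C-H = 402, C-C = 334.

Let D be the O=O bond energy.
Σ(broken) = 2×334 + 12×402 + 7×D = 5492 + 7D
Σ(formed) = 8×769 + 12×448 = 11528
ΔH = Σ(broken) − Σ(formed) = (5492 + 7D) − (11528) = −6036 + 7D
Setting this equal to −2585 kJ gives 7D = 3451, so D = 493 kJ/mol.

D(O=O) ≈ 493 kJ/mol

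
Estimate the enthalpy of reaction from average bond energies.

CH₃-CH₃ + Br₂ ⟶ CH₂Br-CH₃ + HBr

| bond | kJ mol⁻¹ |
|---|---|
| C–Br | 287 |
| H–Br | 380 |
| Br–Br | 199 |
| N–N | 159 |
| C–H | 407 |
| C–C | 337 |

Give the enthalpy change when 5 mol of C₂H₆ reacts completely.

Bonds broken (reactants):
  Br–Br: 1 × 199 = 199
  C–C: 1 × 337 = 337
  C–H: 6 × 407 = 2442
  Σ(broken) = 2978 kJ
Bonds formed (products):
  C–Br: 1 × 287 = 287
  C–C: 1 × 337 = 337
  C–H: 5 × 407 = 2035
  H–Br: 1 × 380 = 380
  Σ(formed) = 3039 kJ
ΔH = Σ(broken) − Σ(formed) = 2978 − 3039 = −61 kJ
For 5× the reaction as written: 5 × (−61) = −305 kJ

ΔH = −305 kJ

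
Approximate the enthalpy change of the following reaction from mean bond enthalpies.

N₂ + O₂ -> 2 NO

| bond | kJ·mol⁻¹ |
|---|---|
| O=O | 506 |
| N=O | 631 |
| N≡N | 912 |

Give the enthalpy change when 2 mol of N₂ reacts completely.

Bonds broken (reactants):
  N≡N: 1 × 912 = 912
  O=O: 1 × 506 = 506
  Σ(broken) = 1418 kJ
Bonds formed (products):
  N=O: 2 × 631 = 1262
  Σ(formed) = 1262 kJ
ΔH = Σ(broken) − Σ(formed) = 1418 − 1262 = +156 kJ
For 2× the reaction as written: 2 × (+156) = +312 kJ

ΔH = +312 kJ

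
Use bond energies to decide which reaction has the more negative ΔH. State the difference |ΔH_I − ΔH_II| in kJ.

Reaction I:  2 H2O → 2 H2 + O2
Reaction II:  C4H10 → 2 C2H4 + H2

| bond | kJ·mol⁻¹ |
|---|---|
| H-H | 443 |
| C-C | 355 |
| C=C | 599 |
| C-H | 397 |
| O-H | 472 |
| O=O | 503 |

Reaction I:
  Bonds broken (reactants):
    O-H: 4 × 472 = 1888
    Σ(broken) = 1888 kJ
  Bonds formed (products):
    H-H: 2 × 443 = 886
    O=O: 1 × 503 = 503
    Σ(formed) = 1389 kJ
  ΔH_I = 1888 − 1389 = +499 kJ
Reaction II:
  Bonds broken (reactants):
    C-C: 3 × 355 = 1065
    C-H: 10 × 397 = 3970
    Σ(broken) = 5035 kJ
  Bonds formed (products):
    C-H: 8 × 397 = 3176
    C=C: 2 × 599 = 1198
    H-H: 1 × 443 = 443
    Σ(formed) = 4817 kJ
  ΔH_II = 5035 − 4817 = +218 kJ
ΔH_I − ΔH_II = +281 kJ, so reaction II has the more negative ΔH; |ΔH_I − ΔH_II| = 281 kJ.

Reaction II, by 281 kJ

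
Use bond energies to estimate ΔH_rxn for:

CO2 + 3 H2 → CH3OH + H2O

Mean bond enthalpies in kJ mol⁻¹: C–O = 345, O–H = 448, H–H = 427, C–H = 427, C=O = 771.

ΔH ≈ −147 kJ

Bonds broken (reactants):
  C=O: 2 × 771 = 1542
  H–H: 3 × 427 = 1281
  Σ(broken) = 2823 kJ
Bonds formed (products):
  C–H: 3 × 427 = 1281
  C–O: 1 × 345 = 345
  O–H: 3 × 448 = 1344
  Σ(formed) = 2970 kJ
ΔH = Σ(broken) − Σ(formed) = 2823 − 2970 = −147 kJ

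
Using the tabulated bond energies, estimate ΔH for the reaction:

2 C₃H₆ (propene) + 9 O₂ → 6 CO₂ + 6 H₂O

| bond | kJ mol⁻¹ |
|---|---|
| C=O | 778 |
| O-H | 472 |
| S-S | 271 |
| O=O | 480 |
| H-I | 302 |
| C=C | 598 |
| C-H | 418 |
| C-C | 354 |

ΔH ≈ −3760 kJ

Bonds broken (reactants):
  C-C: 2 × 354 = 708
  C-H: 12 × 418 = 5016
  C=C: 2 × 598 = 1196
  O=O: 9 × 480 = 4320
  Σ(broken) = 11240 kJ
Bonds formed (products):
  C=O: 12 × 778 = 9336
  O-H: 12 × 472 = 5664
  Σ(formed) = 15000 kJ
ΔH = Σ(broken) − Σ(formed) = 11240 − 15000 = −3760 kJ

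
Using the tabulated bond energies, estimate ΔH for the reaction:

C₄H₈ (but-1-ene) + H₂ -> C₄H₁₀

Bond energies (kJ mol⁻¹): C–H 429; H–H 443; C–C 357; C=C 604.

Bonds broken (reactants):
  C–C: 2 × 357 = 714
  C–H: 8 × 429 = 3432
  C=C: 1 × 604 = 604
  H–H: 1 × 443 = 443
  Σ(broken) = 5193 kJ
Bonds formed (products):
  C–C: 3 × 357 = 1071
  C–H: 10 × 429 = 4290
  Σ(formed) = 5361 kJ
ΔH = Σ(broken) − Σ(formed) = 5193 − 5361 = −168 kJ

ΔH ≈ −168 kJ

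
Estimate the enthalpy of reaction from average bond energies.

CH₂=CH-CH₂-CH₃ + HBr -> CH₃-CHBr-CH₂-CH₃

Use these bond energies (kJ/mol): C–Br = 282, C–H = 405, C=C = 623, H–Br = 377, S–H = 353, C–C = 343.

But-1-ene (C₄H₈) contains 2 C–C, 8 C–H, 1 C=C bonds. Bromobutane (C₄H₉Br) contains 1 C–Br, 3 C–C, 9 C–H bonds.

ΔH ≈ −30 kJ

Bonds broken (reactants):
  C–C: 2 × 343 = 686
  C–H: 8 × 405 = 3240
  C=C: 1 × 623 = 623
  H–Br: 1 × 377 = 377
  Σ(broken) = 4926 kJ
Bonds formed (products):
  C–Br: 1 × 282 = 282
  C–C: 3 × 343 = 1029
  C–H: 9 × 405 = 3645
  Σ(formed) = 4956 kJ
ΔH = Σ(broken) − Σ(formed) = 4926 − 4956 = −30 kJ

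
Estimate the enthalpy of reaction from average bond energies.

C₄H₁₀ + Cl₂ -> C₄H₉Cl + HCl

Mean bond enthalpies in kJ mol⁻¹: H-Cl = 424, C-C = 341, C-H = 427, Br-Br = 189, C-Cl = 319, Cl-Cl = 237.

ΔH ≈ −79 kJ

Bonds broken (reactants):
  C-C: 3 × 341 = 1023
  C-H: 10 × 427 = 4270
  Cl-Cl: 1 × 237 = 237
  Σ(broken) = 5530 kJ
Bonds formed (products):
  C-C: 3 × 341 = 1023
  C-Cl: 1 × 319 = 319
  C-H: 9 × 427 = 3843
  H-Cl: 1 × 424 = 424
  Σ(formed) = 5609 kJ
ΔH = Σ(broken) − Σ(formed) = 5530 − 5609 = −79 kJ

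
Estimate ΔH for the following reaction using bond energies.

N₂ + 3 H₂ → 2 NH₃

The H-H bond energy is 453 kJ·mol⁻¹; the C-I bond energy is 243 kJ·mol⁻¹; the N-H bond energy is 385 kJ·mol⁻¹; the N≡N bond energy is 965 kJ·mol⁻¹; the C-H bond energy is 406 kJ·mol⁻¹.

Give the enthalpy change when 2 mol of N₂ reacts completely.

Bonds broken (reactants):
  H-H: 3 × 453 = 1359
  N≡N: 1 × 965 = 965
  Σ(broken) = 2324 kJ
Bonds formed (products):
  N-H: 6 × 385 = 2310
  Σ(formed) = 2310 kJ
ΔH = Σ(broken) − Σ(formed) = 2324 − 2310 = +14 kJ
For 2× the reaction as written: 2 × (+14) = +28 kJ

ΔH = +28 kJ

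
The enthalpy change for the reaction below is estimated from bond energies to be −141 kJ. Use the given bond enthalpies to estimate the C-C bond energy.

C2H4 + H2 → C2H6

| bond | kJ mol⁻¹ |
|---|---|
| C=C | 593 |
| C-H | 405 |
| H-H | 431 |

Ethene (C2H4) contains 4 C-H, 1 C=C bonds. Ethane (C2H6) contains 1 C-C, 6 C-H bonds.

D(C-C) ≈ 355 kJ/mol

Let D be the C-C bond energy.
Σ(broken) = 4×405 + 1×593 + 1×431 = 2644
Σ(formed) = 1×D + 6×405 = 2430 + D
ΔH = Σ(broken) − Σ(formed) = (2644) − (2430 + D) = +214 − D
Setting this equal to −141 kJ gives D = 355 kJ/mol.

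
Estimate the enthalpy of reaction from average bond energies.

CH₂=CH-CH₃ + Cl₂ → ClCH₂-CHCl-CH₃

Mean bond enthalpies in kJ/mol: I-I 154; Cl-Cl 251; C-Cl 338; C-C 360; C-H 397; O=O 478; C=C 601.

ΔH ≈ −184 kJ

Bonds broken (reactants):
  C-C: 1 × 360 = 360
  C-H: 6 × 397 = 2382
  C=C: 1 × 601 = 601
  Cl-Cl: 1 × 251 = 251
  Σ(broken) = 3594 kJ
Bonds formed (products):
  C-C: 2 × 360 = 720
  C-Cl: 2 × 338 = 676
  C-H: 6 × 397 = 2382
  Σ(formed) = 3778 kJ
ΔH = Σ(broken) − Σ(formed) = 3594 − 3778 = −184 kJ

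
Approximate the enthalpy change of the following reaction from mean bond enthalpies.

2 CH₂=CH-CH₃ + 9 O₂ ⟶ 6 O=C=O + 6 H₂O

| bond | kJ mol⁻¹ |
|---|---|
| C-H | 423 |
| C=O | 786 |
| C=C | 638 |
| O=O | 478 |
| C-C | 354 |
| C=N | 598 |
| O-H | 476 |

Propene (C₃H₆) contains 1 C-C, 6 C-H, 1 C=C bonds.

ΔH ≈ −3782 kJ

Bonds broken (reactants):
  C-C: 2 × 354 = 708
  C-H: 12 × 423 = 5076
  C=C: 2 × 638 = 1276
  O=O: 9 × 478 = 4302
  Σ(broken) = 11362 kJ
Bonds formed (products):
  C=O: 12 × 786 = 9432
  O-H: 12 × 476 = 5712
  Σ(formed) = 15144 kJ
ΔH = Σ(broken) − Σ(formed) = 11362 − 15144 = −3782 kJ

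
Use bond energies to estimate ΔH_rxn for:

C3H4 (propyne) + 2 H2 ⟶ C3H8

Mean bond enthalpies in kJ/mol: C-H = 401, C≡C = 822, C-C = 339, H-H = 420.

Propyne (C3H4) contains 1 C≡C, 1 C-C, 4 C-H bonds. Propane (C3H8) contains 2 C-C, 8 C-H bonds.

ΔH ≈ −281 kJ

Bonds broken (reactants):
  C≡C: 1 × 822 = 822
  C-C: 1 × 339 = 339
  C-H: 4 × 401 = 1604
  H-H: 2 × 420 = 840
  Σ(broken) = 3605 kJ
Bonds formed (products):
  C-C: 2 × 339 = 678
  C-H: 8 × 401 = 3208
  Σ(formed) = 3886 kJ
ΔH = Σ(broken) − Σ(formed) = 3605 − 3886 = −281 kJ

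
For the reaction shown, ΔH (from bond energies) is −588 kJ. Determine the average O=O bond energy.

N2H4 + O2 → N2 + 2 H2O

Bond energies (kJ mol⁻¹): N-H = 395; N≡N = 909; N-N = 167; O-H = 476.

D(O=O) ≈ 478 kJ/mol

Let D be the O=O bond energy.
Σ(broken) = 4×395 + 1×167 + 1×D = 1747 + D
Σ(formed) = 1×909 + 4×476 = 2813
ΔH = Σ(broken) − Σ(formed) = (1747 + D) − (2813) = −1066 + D
Setting this equal to −588 kJ gives D = 478 kJ/mol.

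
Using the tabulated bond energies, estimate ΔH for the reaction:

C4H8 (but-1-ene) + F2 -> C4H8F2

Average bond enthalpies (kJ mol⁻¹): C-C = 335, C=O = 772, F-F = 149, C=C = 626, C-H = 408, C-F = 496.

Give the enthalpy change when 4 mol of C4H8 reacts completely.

ΔH = −2208 kJ

Bonds broken (reactants):
  C-C: 2 × 335 = 670
  C-H: 8 × 408 = 3264
  C=C: 1 × 626 = 626
  F-F: 1 × 149 = 149
  Σ(broken) = 4709 kJ
Bonds formed (products):
  C-C: 3 × 335 = 1005
  C-F: 2 × 496 = 992
  C-H: 8 × 408 = 3264
  Σ(formed) = 5261 kJ
ΔH = Σ(broken) − Σ(formed) = 4709 − 5261 = −552 kJ
For 4× the reaction as written: 4 × (−552) = −2208 kJ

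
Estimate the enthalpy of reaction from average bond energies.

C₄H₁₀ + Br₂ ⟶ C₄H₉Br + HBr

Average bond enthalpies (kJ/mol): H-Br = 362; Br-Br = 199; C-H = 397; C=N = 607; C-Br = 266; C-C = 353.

Bonds broken (reactants):
  Br-Br: 1 × 199 = 199
  C-C: 3 × 353 = 1059
  C-H: 10 × 397 = 3970
  Σ(broken) = 5228 kJ
Bonds formed (products):
  C-Br: 1 × 266 = 266
  C-C: 3 × 353 = 1059
  C-H: 9 × 397 = 3573
  H-Br: 1 × 362 = 362
  Σ(formed) = 5260 kJ
ΔH = Σ(broken) − Σ(formed) = 5228 − 5260 = −32 kJ

ΔH ≈ −32 kJ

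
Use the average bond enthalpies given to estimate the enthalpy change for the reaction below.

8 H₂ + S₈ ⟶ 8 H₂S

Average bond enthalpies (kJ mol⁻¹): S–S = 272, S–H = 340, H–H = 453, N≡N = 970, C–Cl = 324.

ΔH ≈ +360 kJ

Bonds broken (reactants):
  H–H: 8 × 453 = 3624
  S–S: 8 × 272 = 2176
  Σ(broken) = 5800 kJ
Bonds formed (products):
  S–H: 16 × 340 = 5440
  Σ(formed) = 5440 kJ
ΔH = Σ(broken) − Σ(formed) = 5800 − 5440 = +360 kJ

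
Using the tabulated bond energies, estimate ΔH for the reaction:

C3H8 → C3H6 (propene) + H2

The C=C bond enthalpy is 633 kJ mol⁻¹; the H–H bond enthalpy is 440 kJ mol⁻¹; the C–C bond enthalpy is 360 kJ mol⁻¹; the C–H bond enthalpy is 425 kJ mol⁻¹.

Bonds broken (reactants):
  C–C: 2 × 360 = 720
  C–H: 8 × 425 = 3400
  Σ(broken) = 4120 kJ
Bonds formed (products):
  C–C: 1 × 360 = 360
  C–H: 6 × 425 = 2550
  C=C: 1 × 633 = 633
  H–H: 1 × 440 = 440
  Σ(formed) = 3983 kJ
ΔH = Σ(broken) − Σ(formed) = 4120 − 3983 = +137 kJ

ΔH ≈ +137 kJ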